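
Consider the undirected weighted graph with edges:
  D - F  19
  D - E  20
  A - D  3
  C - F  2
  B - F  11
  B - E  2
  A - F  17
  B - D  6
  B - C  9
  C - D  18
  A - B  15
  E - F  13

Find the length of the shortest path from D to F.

17

A few of the D→F routes:
D-F: 19
D-B-F: 6 + 11 = 17
D-B-C-F: 6 + 9 + 2 = 17
Shortest: 17.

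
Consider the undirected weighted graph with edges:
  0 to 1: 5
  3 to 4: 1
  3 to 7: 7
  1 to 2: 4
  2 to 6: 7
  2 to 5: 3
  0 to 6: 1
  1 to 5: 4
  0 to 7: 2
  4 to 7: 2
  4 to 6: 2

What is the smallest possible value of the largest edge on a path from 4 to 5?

5

Checking several routes:
4 - 6 - 0 - 1 - 5: max(2, 1, 5, 4) = 5
4 - 6 - 0 - 1 - 2 - 5: max(2, 1, 5, 4, 3) = 5
4 - 7 - 0 - 1 - 5: max(2, 2, 5, 4) = 5
4 - 7 - 0 - 1 - 2 - 5: max(2, 2, 5, 4, 3) = 5
Best route has worst link 5.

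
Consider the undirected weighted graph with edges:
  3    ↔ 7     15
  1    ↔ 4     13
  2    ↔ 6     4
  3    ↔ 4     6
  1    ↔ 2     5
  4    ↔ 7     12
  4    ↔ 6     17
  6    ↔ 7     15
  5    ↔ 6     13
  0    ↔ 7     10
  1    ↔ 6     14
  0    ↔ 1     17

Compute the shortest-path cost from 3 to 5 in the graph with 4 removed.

Routes from 3 to 5 avoiding 4:
3 - 7 - 0 - 1 - 6 - 5: 15 + 10 + 17 + 14 + 13 = 69
3 - 7 - 6 - 5: 15 + 15 + 13 = 43
3 - 7 - 0 - 1 - 2 - 6 - 5: 15 + 10 + 17 + 5 + 4 + 13 = 64
Shortest: 43.

43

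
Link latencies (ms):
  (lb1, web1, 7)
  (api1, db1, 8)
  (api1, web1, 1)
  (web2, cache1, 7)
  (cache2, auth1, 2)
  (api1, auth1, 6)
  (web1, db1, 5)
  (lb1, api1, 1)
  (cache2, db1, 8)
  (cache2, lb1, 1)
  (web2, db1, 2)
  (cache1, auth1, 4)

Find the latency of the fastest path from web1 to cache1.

9

Checking several routes:
web1 -> db1 -> web2 -> cache1: 5 + 2 + 7 = 14
web1 -> api1 -> lb1 -> cache2 -> auth1 -> cache1: 1 + 1 + 1 + 2 + 4 = 9
web1 -> lb1 -> api1 -> auth1 -> cache1: 7 + 1 + 6 + 4 = 18
web1 -> lb1 -> cache2 -> auth1 -> cache1: 7 + 1 + 2 + 4 = 14
web1 -> api1 -> auth1 -> cache1: 1 + 6 + 4 = 11
Best route has total 9 ms.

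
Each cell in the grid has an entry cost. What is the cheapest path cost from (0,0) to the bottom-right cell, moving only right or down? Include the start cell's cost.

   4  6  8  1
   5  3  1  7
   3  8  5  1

Path r0c0 r1c0 r1c1 r1c2 r2c2 r2c3: 4 + 5 + 3 + 1 + 5 + 1 = 19.

19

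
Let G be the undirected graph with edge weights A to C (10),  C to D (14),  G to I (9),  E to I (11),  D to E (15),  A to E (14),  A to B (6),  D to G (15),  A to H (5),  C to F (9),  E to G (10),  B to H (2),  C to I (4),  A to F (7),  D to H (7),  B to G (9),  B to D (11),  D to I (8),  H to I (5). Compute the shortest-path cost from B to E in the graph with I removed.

Checking several routes:
B → H → D → E: 2 + 7 + 15 = 24
B → G → E: 9 + 10 = 19
B → D → E: 11 + 15 = 26
B → A → E: 6 + 14 = 20
B → H → A → E: 2 + 5 + 14 = 21
B → A → H → D → E: 6 + 5 + 7 + 15 = 33
The minimum is 19.

19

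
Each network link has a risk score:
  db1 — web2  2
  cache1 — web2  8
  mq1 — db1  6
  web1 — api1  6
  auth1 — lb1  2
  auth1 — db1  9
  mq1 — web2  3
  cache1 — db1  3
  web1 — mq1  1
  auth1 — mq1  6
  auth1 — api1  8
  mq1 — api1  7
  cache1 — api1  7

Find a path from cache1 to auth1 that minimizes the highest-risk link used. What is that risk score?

Some routes from cache1 to auth1:
cache1-db1-web2-mq1-auth1: max(3, 2, 3, 6) = 6
cache1-db1-mq1-auth1: max(3, 6, 6) = 6
cache1-api1-web1-mq1-auth1: max(7, 6, 1, 6) = 7
Smallest bottleneck: 6.

6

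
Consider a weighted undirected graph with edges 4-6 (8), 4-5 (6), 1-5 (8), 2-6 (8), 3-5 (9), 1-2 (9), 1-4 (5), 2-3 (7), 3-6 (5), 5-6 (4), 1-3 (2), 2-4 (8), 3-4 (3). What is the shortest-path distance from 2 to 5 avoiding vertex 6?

Checking several routes:
2-3-4-5: 7 + 3 + 6 = 16
2-3-5: 7 + 9 = 16
2-1-4-5: 9 + 5 + 6 = 20
2-4-5: 8 + 6 = 14
2-1-5: 9 + 8 = 17
2-3-1-5: 7 + 2 + 8 = 17
Shortest: 14.

14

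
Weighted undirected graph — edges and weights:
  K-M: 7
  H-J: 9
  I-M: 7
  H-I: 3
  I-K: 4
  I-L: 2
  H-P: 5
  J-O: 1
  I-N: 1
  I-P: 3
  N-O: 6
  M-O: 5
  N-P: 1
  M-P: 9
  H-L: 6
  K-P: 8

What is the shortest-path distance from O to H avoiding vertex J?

Comparing a few candidate routes:
O-N-P-I-H: 6 + 1 + 3 + 3 = 13
O-N-I-H: 6 + 1 + 3 = 10
O-N-P-H: 6 + 1 + 5 = 12
Best route has total 10.

10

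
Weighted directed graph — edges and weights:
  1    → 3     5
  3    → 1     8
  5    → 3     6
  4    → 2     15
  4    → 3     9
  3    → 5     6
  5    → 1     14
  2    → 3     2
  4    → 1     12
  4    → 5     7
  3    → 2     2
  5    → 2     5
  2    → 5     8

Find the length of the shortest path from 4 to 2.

Comparing a few candidate routes:
4 -> 3 -> 5 -> 2: 9 + 6 + 5 = 20
4 -> 2: 15
4 -> 1 -> 3 -> 2: 12 + 5 + 2 = 19
4 -> 5 -> 2: 7 + 5 = 12
4 -> 5 -> 3 -> 2: 7 + 6 + 2 = 15
4 -> 3 -> 2: 9 + 2 = 11
Best route has total 11.

11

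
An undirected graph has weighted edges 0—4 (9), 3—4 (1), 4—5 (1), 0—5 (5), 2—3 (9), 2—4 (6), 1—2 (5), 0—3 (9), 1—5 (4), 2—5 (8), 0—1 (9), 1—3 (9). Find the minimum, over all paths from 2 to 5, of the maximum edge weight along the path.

5

A few of the 2→5 routes:
2 -> 4 -> 5: max(6, 1) = 6
2 -> 1 -> 0 -> 5: max(5, 9, 5) = 9
2 -> 5: max(8) = 8
2 -> 1 -> 5: max(5, 4) = 5
2 -> 1 -> 0 -> 4 -> 5: max(5, 9, 9, 1) = 9
Smallest bottleneck: 5.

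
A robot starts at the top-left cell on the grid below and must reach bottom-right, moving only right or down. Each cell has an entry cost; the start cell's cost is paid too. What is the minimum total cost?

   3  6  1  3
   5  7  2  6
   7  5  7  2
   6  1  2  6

26

Cheapest: r0c0 -> r0c1 -> r0c2 -> r1c2 -> r1c3 -> r2c3 -> r3c3
  3 + 6 + 1 + 2 + 6 + 2 + 6 = 26
(Top row then right column would cost 27.)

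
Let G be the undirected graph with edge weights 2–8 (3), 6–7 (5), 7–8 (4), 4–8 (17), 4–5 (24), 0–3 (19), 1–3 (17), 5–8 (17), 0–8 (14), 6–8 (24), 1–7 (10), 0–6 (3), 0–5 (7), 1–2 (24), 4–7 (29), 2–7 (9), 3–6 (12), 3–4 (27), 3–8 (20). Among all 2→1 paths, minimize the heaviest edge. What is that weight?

10

A few of the 2→1 routes:
2→7→8→5→0→6→3→1: max(9, 4, 17, 7, 3, 12, 17) = 17
2→8→7→1: max(3, 4, 10) = 10
2→7→1: max(9, 10) = 10
2→8→0→6→7→1: max(3, 14, 3, 5, 10) = 14
The minimum achievable maximum is 10.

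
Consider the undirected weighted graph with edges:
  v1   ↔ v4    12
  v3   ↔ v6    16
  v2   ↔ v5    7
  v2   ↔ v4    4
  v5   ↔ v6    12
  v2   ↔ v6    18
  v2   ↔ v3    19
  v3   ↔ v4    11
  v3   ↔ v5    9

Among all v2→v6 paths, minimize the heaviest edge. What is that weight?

12

Checking several routes:
v2 - v6: max(18) = 18
v2 - v5 - v3 - v6: max(7, 9, 16) = 16
v2 - v4 - v3 - v5 - v6: max(4, 11, 9, 12) = 12
v2 - v5 - v6: max(7, 12) = 12
v2 - v4 - v3 - v6: max(4, 11, 16) = 16
The minimum achievable maximum is 12.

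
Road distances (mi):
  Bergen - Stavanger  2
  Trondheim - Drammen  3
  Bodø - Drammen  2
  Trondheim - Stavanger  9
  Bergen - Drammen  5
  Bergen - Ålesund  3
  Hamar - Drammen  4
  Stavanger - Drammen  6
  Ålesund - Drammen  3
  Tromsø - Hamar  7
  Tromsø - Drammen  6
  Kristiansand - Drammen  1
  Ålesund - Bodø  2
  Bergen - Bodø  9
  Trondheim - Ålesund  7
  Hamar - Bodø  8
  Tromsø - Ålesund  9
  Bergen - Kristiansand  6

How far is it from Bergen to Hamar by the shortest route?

9

A few of the Bergen→Hamar routes:
Bergen-Ålesund-Drammen-Hamar: 3 + 3 + 4 = 10
Bergen-Ålesund-Bodø-Drammen-Hamar: 3 + 2 + 2 + 4 = 11
Bergen-Kristiansand-Drammen-Hamar: 6 + 1 + 4 = 11
Bergen-Stavanger-Drammen-Hamar: 2 + 6 + 4 = 12
Bergen-Ålesund-Bodø-Hamar: 3 + 2 + 8 = 13
Bergen-Drammen-Hamar: 5 + 4 = 9
Best route has total 9 mi.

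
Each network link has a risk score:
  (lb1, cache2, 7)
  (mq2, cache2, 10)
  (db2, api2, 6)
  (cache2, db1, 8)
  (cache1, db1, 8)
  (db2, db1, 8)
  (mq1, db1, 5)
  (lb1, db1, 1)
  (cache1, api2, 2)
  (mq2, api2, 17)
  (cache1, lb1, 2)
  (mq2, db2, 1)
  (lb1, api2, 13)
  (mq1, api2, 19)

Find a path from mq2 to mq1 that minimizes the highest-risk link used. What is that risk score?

Some routes from mq2 to mq1:
mq2 → cache2 → lb1 → cache1 → db1 → mq1: max(10, 7, 2, 8, 5) = 10
mq2 → db2 → api2 → cache1 → db1 → mq1: max(1, 6, 2, 8, 5) = 8
mq2 → db2 → api2 → cache1 → lb1 → db1 → mq1: max(1, 6, 2, 2, 1, 5) = 6
mq2 → db2 → db1 → mq1: max(1, 8, 5) = 8
mq2 → cache2 → lb1 → cache1 → api2 → db2 → db1 → mq1: max(10, 7, 2, 2, 6, 8, 5) = 10
mq2 → db2 → api2 → cache1 → lb1 → cache2 → db1 → mq1: max(1, 6, 2, 2, 7, 8, 5) = 8
Smallest bottleneck: 6.

6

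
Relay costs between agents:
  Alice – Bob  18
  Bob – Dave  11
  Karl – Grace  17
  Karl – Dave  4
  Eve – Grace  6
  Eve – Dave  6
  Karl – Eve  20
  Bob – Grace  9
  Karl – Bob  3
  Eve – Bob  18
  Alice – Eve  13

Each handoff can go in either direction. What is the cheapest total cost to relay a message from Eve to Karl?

10

Some routes from Eve to Karl:
Eve -> Grace -> Bob -> Karl: 6 + 9 + 3 = 18
Eve -> Dave -> Bob -> Karl: 6 + 11 + 3 = 20
Eve -> Bob -> Karl: 18 + 3 = 21
Eve -> Dave -> Karl: 6 + 4 = 10
Eve -> Karl: 20
The minimum is 10.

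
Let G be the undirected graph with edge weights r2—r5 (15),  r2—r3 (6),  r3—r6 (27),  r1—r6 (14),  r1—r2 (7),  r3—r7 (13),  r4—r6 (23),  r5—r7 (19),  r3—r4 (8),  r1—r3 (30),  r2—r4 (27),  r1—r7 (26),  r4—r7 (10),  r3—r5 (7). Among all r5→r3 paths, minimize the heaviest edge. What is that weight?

Checking several routes:
r5-r7-r3: max(19, 13) = 19
r5-r3: max(7) = 7
r5-r7-r4-r3: max(19, 10, 8) = 19
r5-r2-r3: max(15, 6) = 15
Best route has worst link 7.

7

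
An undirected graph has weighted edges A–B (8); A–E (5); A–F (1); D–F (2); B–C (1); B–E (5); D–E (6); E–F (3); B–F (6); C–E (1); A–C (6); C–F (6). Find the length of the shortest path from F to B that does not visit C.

6

Some routes from F to B avoiding C:
F - B: 6
F - D - E - B: 2 + 6 + 5 = 13
F - E - B: 3 + 5 = 8
F - E - A - B: 3 + 5 + 8 = 16
F - A - B: 1 + 8 = 9
F - A - E - B: 1 + 5 + 5 = 11
The minimum is 6.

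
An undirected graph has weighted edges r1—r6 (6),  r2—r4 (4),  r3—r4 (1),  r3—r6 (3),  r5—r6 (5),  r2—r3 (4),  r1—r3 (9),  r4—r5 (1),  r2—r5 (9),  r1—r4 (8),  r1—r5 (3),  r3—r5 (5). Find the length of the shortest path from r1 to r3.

5

Comparing a few candidate routes:
r1→r3: 9
r1→r4→r3: 8 + 1 = 9
r1→r5→r4→r3: 3 + 1 + 1 = 5
r1→r5→r6→r3: 3 + 5 + 3 = 11
r1→r6→r3: 6 + 3 = 9
r1→r5→r3: 3 + 5 = 8
The minimum is 5.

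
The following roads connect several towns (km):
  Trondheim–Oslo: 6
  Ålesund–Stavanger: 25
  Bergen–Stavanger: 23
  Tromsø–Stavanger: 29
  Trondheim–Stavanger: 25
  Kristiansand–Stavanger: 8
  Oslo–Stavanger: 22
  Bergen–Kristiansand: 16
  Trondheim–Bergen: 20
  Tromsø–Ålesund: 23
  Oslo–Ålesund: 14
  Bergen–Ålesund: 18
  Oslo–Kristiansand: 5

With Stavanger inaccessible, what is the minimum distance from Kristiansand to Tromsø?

Paths from Kristiansand to Tromsø avoiding Stavanger:
Kristiansand→Oslo→Trondheim→Bergen→Ålesund→Tromsø: 5 + 6 + 20 + 18 + 23 = 72
Kristiansand→Bergen→Ålesund→Tromsø: 16 + 18 + 23 = 57
Kristiansand→Oslo→Ålesund→Tromsø: 5 + 14 + 23 = 42
Kristiansand→Bergen→Trondheim→Oslo→Ålesund→Tromsø: 16 + 20 + 6 + 14 + 23 = 79
The minimum is 42 km.

42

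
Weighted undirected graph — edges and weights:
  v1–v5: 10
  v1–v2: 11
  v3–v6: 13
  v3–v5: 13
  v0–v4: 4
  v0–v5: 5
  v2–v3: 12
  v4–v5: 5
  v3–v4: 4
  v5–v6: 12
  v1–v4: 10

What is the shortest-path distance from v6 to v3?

Comparing a few candidate routes:
v6-v5-v0-v4-v3: 12 + 5 + 4 + 4 = 25
v6-v5-v4-v3: 12 + 5 + 4 = 21
v6-v3: 13
v6-v5-v3: 12 + 13 = 25
Shortest: 13.

13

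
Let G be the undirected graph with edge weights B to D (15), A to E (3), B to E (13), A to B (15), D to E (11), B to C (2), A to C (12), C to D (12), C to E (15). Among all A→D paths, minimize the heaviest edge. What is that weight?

Some routes from A to D:
A→C→D: max(12, 12) = 12
A→C→B→E→D: max(12, 2, 13, 11) = 13
A→E→D: max(3, 11) = 11
The minimum achievable maximum is 11.

11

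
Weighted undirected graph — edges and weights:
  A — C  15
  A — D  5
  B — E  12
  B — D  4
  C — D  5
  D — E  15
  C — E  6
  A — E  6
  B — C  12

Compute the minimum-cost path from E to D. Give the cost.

11

Some routes from E to D:
E-B-D: 12 + 4 = 16
E-A-C-D: 6 + 15 + 5 = 26
E-C-B-D: 6 + 12 + 4 = 22
E-A-D: 6 + 5 = 11
E-C-D: 6 + 5 = 11
E-D: 15
Best route has total 11.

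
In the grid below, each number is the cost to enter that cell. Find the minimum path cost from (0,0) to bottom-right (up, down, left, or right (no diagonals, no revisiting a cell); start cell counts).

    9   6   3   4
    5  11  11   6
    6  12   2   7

35

Path r0c0→r0c1→r0c2→r0c3→r1c3→r2c3: 9 + 6 + 3 + 4 + 6 + 7 = 35.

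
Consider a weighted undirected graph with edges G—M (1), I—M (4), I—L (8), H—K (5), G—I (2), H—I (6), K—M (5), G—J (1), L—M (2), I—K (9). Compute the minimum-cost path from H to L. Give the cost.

11

A few of the H→L routes:
H→I→M→L: 6 + 4 + 2 = 12
H→K→M→L: 5 + 5 + 2 = 12
H→I→G→M→L: 6 + 2 + 1 + 2 = 11
Shortest: 11.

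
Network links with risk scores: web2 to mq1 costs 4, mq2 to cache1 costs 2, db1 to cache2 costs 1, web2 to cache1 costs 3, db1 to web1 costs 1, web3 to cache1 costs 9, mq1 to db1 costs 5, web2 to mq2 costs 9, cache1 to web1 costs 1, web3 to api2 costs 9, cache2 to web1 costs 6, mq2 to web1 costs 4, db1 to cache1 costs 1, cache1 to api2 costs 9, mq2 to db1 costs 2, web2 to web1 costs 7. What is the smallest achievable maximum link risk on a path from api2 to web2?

Checking several routes:
api2→web3→cache1→mq2→db1→web1→web2: max(9, 9, 2, 2, 1, 7) = 9
api2→web3→cache1→mq2→db1→mq1→web2: max(9, 9, 2, 2, 5, 4) = 9
api2→web3→cache1→web2: max(9, 9, 3) = 9
The minimum achievable maximum is 9.

9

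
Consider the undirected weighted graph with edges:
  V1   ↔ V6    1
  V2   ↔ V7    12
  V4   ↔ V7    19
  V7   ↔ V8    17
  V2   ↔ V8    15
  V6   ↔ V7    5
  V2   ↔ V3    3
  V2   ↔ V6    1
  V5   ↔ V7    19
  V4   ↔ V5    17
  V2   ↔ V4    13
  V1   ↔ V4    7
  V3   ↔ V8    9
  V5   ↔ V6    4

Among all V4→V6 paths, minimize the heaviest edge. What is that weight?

A few of the V4→V6 routes:
V4→V1→V6: max(7, 1) = 7
V4→V2→V7→V6: max(13, 12, 5) = 13
V4→V2→V6: max(13, 1) = 13
V4→V2→V8→V7→V6: max(13, 15, 17, 5) = 17
Smallest bottleneck: 7.

7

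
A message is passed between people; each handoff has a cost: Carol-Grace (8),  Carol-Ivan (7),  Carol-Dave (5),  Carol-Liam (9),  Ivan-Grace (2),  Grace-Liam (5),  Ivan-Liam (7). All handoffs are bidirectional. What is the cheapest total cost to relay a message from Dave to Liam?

14

A few of the Dave→Liam routes:
Dave→Carol→Grace→Liam: 5 + 8 + 5 = 18
Dave→Carol→Liam: 5 + 9 = 14
Dave→Carol→Ivan→Grace→Liam: 5 + 7 + 2 + 5 = 19
The minimum is 14.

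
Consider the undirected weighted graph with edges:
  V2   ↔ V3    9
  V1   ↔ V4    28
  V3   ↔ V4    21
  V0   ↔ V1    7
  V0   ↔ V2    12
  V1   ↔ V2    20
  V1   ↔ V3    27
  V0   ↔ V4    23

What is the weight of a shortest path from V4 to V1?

Comparing a few candidate routes:
V4 -> V3 -> V2 -> V1: 21 + 9 + 20 = 50
V4 -> V3 -> V1: 21 + 27 = 48
V4 -> V3 -> V2 -> V0 -> V1: 21 + 9 + 12 + 7 = 49
V4 -> V1: 28
V4 -> V0 -> V1: 23 + 7 = 30
Shortest: 28.

28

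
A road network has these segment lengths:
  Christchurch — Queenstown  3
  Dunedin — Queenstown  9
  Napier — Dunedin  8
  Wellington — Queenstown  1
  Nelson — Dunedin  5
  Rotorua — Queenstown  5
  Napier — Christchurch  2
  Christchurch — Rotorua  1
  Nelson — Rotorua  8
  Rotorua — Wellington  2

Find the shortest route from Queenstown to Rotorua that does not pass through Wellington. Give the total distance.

4

A few of the Queenstown→Rotorua routes:
Queenstown → Dunedin → Napier → Christchurch → Rotorua: 9 + 8 + 2 + 1 = 20
Queenstown → Christchurch → Rotorua: 3 + 1 = 4
Queenstown → Rotorua: 5
The minimum is 4.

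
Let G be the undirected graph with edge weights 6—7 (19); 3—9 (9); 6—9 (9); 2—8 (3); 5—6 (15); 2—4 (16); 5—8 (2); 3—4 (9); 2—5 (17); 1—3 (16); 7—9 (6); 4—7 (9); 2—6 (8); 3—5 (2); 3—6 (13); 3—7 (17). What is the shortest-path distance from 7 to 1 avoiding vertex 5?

Comparing a few candidate routes:
7 -> 9 -> 6 -> 3 -> 1: 6 + 9 + 13 + 16 = 44
7 -> 9 -> 3 -> 1: 6 + 9 + 16 = 31
7 -> 4 -> 3 -> 1: 9 + 9 + 16 = 34
7 -> 6 -> 3 -> 1: 19 + 13 + 16 = 48
7 -> 3 -> 1: 17 + 16 = 33
The minimum is 31.

31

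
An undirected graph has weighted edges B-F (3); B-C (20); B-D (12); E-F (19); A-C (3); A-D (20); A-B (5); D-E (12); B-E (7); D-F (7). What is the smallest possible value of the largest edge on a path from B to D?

Checking several routes:
B→E→D: max(7, 12) = 12
B→D: max(12) = 12
B→F→D: max(3, 7) = 7
Smallest bottleneck: 7.

7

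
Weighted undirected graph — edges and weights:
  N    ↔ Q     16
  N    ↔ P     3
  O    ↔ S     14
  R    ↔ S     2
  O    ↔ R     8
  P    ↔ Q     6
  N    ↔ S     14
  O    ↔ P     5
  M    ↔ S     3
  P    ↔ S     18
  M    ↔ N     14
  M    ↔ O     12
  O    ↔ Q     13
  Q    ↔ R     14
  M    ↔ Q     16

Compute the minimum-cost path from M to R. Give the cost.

A few of the M→R routes:
M → O → S → R: 12 + 14 + 2 = 28
M → S → R: 3 + 2 = 5
M → O → R: 12 + 8 = 20
M → S → O → R: 3 + 14 + 8 = 25
Shortest: 5.

5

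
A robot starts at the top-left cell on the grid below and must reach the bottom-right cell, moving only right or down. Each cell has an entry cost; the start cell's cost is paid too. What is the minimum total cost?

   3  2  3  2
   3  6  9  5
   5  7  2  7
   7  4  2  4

25

Best path: [0,0]→[0,1]→[0,2]→[1,2]→[2,2]→[3,2]→[3,3]
Cost: 3 + 2 + 3 + 9 + 2 + 2 + 4 = 25
(Top row then right column would cost 26.)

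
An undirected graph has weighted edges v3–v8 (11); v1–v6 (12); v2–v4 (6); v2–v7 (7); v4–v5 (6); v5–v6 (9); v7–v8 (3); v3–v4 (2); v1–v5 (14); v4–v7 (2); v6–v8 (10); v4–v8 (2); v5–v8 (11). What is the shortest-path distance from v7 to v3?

4

Comparing a few candidate routes:
v7→v4→v8→v3: 2 + 2 + 11 = 15
v7→v8→v4→v3: 3 + 2 + 2 = 7
v7→v8→v3: 3 + 11 = 14
v7→v2→v4→v3: 7 + 6 + 2 = 15
v7→v4→v3: 2 + 2 = 4
The minimum is 4.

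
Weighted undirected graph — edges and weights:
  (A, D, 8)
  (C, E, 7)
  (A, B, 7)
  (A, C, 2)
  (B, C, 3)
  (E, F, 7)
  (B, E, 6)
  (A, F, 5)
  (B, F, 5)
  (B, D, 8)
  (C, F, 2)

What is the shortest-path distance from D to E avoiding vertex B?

17

Routes from D to E avoiding B:
D → A → F → C → E: 8 + 5 + 2 + 7 = 22
D → A → F → E: 8 + 5 + 7 = 20
D → A → C → E: 8 + 2 + 7 = 17
D → A → C → F → E: 8 + 2 + 2 + 7 = 19
The minimum is 17.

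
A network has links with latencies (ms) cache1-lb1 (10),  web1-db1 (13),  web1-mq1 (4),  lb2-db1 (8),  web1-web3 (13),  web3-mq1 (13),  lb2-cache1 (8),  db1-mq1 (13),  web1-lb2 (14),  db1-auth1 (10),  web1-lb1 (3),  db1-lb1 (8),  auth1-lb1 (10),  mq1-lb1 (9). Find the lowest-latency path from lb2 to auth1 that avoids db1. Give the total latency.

Candidate routes:
lb2 - cache1 - lb1 - auth1: 8 + 10 + 10 = 28
lb2 - web1 - lb1 - auth1: 14 + 3 + 10 = 27
lb2 - web1 - mq1 - lb1 - auth1: 14 + 4 + 9 + 10 = 37
lb2 - web1 - web3 - mq1 - lb1 - auth1: 14 + 13 + 13 + 9 + 10 = 59
Best route has total 27 ms.

27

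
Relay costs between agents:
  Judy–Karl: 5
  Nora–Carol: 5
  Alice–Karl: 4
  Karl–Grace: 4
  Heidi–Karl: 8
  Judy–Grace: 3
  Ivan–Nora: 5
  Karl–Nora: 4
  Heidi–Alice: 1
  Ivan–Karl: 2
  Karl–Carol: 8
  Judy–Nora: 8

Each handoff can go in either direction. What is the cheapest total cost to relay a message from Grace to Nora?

A few of the Grace→Nora routes:
Grace-Judy-Karl-Nora: 3 + 5 + 4 = 12
Grace-Karl-Ivan-Nora: 4 + 2 + 5 = 11
Grace-Karl-Nora: 4 + 4 = 8
Grace-Judy-Nora: 3 + 8 = 11
Shortest: 8.

8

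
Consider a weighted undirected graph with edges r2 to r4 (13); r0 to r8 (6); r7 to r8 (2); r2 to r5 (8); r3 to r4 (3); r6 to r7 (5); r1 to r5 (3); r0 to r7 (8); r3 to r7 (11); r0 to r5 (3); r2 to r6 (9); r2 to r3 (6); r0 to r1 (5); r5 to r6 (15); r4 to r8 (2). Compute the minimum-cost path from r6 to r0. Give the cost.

Some routes from r6 to r0:
r6→r5→r0: 15 + 3 = 18
r6→r2→r5→r0: 9 + 8 + 3 = 20
r6→r7→r0: 5 + 8 = 13
r6→r7→r8→r0: 5 + 2 + 6 = 13
Shortest: 13.

13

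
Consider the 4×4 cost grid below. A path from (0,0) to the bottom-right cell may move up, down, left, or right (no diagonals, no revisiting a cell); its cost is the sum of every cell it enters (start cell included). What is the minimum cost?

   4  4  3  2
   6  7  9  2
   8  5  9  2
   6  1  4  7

Take [0,0] -> [0,1] -> [0,2] -> [0,3] -> [1,3] -> [2,3] -> [3,3] for a total of 4 + 4 + 3 + 2 + 2 + 2 + 7 = 24.

24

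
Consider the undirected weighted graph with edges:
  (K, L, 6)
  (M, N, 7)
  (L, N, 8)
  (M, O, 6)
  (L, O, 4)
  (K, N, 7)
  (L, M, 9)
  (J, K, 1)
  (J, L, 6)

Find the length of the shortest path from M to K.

Checking several routes:
M→O→L→K: 6 + 4 + 6 = 16
M→L→K: 9 + 6 = 15
M→N→K: 7 + 7 = 14
The minimum is 14.

14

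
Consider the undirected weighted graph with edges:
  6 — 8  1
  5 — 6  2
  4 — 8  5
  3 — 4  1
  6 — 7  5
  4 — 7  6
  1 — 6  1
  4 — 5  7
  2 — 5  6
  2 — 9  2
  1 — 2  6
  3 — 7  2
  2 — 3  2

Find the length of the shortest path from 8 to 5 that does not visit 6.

12

Routes from 8 to 5 avoiding 6:
8 -> 4 -> 7 -> 3 -> 2 -> 5: 5 + 6 + 2 + 2 + 6 = 21
8 -> 4 -> 5: 5 + 7 = 12
8 -> 4 -> 3 -> 2 -> 5: 5 + 1 + 2 + 6 = 14
Shortest: 12.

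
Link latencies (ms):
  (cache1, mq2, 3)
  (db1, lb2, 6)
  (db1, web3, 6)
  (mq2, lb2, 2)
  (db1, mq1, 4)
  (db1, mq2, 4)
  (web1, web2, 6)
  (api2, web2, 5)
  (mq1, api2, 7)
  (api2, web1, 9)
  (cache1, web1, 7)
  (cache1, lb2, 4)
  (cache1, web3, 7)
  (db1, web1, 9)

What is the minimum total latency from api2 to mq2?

Some routes from api2 to mq2:
api2-web2-web1-cache1-mq2: 5 + 6 + 7 + 3 = 21
api2-mq1-db1-mq2: 7 + 4 + 4 = 15
api2-mq1-db1-lb2-mq2: 7 + 4 + 6 + 2 = 19
api2-web1-cache1-mq2: 9 + 7 + 3 = 19
The minimum is 15 ms.

15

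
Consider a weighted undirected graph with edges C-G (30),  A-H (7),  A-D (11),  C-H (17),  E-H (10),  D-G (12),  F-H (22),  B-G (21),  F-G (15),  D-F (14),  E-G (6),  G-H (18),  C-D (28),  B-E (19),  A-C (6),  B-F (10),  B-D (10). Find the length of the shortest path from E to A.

17

Comparing a few candidate routes:
E -> H -> A: 10 + 7 = 17
E -> B -> D -> A: 19 + 10 + 11 = 40
E -> H -> C -> A: 10 + 17 + 6 = 33
E -> G -> D -> A: 6 + 12 + 11 = 29
E -> G -> H -> A: 6 + 18 + 7 = 31
Shortest: 17.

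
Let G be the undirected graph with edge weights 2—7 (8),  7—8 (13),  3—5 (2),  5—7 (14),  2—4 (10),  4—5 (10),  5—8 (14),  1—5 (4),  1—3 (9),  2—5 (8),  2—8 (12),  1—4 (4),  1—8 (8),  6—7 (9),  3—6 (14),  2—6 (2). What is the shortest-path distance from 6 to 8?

14

Comparing a few candidate routes:
6→2→7→8: 2 + 8 + 13 = 23
6→2→4→1→8: 2 + 10 + 4 + 8 = 24
6→7→8: 9 + 13 = 22
6→2→8: 2 + 12 = 14
6→2→5→1→8: 2 + 8 + 4 + 8 = 22
Shortest: 14.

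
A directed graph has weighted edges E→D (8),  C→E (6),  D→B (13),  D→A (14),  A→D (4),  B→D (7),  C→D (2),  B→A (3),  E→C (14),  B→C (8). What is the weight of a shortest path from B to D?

7

Routes from B to D:
B→C→E→D: 8 + 6 + 8 = 22
B→A→D: 3 + 4 = 7
B→D: 7
B→C→D: 8 + 2 = 10
The minimum is 7.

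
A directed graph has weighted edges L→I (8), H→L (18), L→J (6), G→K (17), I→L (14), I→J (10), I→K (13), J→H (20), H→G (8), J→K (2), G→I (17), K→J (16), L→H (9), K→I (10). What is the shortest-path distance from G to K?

Candidate routes:
G-K: 17
G-I-J-K: 17 + 10 + 2 = 29
G-I-L-J-K: 17 + 14 + 6 + 2 = 39
G-I-K: 17 + 13 = 30
Best route has total 17.

17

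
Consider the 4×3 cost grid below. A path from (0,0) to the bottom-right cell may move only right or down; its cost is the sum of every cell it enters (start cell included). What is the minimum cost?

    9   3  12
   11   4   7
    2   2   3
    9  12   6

27

Cheapest: r0c0 -> r0c1 -> r1c1 -> r2c1 -> r2c2 -> r3c2
  9 + 3 + 4 + 2 + 3 + 6 = 27
For comparison, the top-then-right route costs 40.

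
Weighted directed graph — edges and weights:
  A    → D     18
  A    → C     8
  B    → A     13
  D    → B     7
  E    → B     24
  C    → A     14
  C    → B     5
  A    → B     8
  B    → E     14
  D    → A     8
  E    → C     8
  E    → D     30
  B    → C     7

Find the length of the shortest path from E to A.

Some routes from E to A:
E→C→A: 8 + 14 = 22
E→C→B→A: 8 + 5 + 13 = 26
E→B→A: 24 + 13 = 37
Shortest: 22.

22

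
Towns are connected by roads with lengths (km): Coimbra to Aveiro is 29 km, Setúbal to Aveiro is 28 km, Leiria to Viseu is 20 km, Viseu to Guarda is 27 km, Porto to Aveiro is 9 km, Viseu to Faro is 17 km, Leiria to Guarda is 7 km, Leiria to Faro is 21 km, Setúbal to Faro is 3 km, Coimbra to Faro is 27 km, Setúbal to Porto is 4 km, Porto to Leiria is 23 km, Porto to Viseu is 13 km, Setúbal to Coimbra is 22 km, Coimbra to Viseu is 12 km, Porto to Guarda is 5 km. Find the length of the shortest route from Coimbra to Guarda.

30

Comparing a few candidate routes:
Coimbra → Viseu → Guarda: 12 + 27 = 39
Coimbra → Viseu → Porto → Guarda: 12 + 13 + 5 = 30
Coimbra → Setúbal → Porto → Guarda: 22 + 4 + 5 = 31
Shortest: 30 km.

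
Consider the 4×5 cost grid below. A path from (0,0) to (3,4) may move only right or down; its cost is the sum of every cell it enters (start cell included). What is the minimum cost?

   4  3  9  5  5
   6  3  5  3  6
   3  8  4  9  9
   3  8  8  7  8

Best path: [0,0] → [0,1] → [1,1] → [1,2] → [1,3] → [1,4] → [2,4] → [3,4]
Cost: 4 + 3 + 3 + 5 + 3 + 6 + 9 + 8 = 41
For comparison, the top-then-right route costs 49.

41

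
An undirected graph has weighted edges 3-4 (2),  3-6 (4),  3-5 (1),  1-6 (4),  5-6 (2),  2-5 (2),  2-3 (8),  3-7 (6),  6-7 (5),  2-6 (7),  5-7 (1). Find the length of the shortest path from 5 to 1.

6

Some routes from 5 to 1:
5 → 3 → 6 → 1: 1 + 4 + 4 = 9
5 → 2 → 6 → 1: 2 + 7 + 4 = 13
5 → 7 → 6 → 1: 1 + 5 + 4 = 10
5 → 6 → 1: 2 + 4 = 6
5 → 7 → 3 → 6 → 1: 1 + 6 + 4 + 4 = 15
5 → 3 → 7 → 6 → 1: 1 + 6 + 5 + 4 = 16
The minimum is 6.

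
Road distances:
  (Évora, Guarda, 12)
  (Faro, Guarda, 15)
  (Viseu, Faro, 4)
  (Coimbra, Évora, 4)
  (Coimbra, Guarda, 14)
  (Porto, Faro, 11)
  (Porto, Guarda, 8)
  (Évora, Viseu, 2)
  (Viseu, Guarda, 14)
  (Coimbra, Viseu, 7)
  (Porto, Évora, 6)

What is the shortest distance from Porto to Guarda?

8

Comparing a few candidate routes:
Porto → Évora → Viseu → Guarda: 6 + 2 + 14 = 22
Porto → Évora → Coimbra → Guarda: 6 + 4 + 14 = 24
Porto → Évora → Guarda: 6 + 12 = 18
Porto → Guarda: 8
Porto → Faro → Guarda: 11 + 15 = 26
Best route has total 8.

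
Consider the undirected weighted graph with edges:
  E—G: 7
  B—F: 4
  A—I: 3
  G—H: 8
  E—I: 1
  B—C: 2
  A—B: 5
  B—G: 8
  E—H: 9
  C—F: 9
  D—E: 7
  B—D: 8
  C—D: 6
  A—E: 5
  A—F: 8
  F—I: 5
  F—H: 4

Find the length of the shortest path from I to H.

A few of the I→H routes:
I → A → F → H: 3 + 8 + 4 = 15
I → E → H: 1 + 9 = 10
I → F → H: 5 + 4 = 9
Best route has total 9.

9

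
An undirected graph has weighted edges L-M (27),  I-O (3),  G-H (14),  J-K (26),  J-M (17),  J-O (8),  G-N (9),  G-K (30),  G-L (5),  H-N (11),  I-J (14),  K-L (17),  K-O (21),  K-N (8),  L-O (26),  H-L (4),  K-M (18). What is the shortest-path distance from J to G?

39

Comparing a few candidate routes:
J -> O -> L -> G: 8 + 26 + 5 = 39
J -> M -> L -> G: 17 + 27 + 5 = 49
J -> K -> L -> G: 26 + 17 + 5 = 48
J -> K -> N -> G: 26 + 8 + 9 = 43
J -> I -> O -> L -> G: 14 + 3 + 26 + 5 = 48
J -> O -> K -> N -> G: 8 + 21 + 8 + 9 = 46
Best route has total 39.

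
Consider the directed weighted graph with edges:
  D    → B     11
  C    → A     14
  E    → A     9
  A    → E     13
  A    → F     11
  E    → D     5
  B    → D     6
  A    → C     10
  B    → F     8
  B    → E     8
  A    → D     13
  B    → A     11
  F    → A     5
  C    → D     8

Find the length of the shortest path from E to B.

Candidate routes:
E -> A -> D -> B: 9 + 13 + 11 = 33
E -> D -> B: 5 + 11 = 16
E -> A -> C -> D -> B: 9 + 10 + 8 + 11 = 38
The minimum is 16.

16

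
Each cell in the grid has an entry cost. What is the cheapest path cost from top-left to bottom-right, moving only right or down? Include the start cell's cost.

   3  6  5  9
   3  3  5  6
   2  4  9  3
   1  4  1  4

18

Cheapest: (0,0) -> (1,0) -> (2,0) -> (3,0) -> (3,1) -> (3,2) -> (3,3)
  3 + 3 + 2 + 1 + 4 + 1 + 4 = 18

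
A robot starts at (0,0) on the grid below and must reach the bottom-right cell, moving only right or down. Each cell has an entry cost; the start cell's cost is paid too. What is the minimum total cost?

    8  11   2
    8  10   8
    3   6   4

29

Take (0,0) -> (1,0) -> (2,0) -> (2,1) -> (2,2) for a total of 8 + 8 + 3 + 6 + 4 = 29.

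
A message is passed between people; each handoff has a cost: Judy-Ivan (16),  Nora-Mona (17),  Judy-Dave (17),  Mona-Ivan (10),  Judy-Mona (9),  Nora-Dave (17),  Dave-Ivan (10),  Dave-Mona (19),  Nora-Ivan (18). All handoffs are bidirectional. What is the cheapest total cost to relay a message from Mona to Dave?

Some routes from Mona to Dave:
Mona→Ivan→Dave: 10 + 10 = 20
Mona→Ivan→Judy→Dave: 10 + 16 + 17 = 43
Mona→Dave: 19
Mona→Judy→Ivan→Dave: 9 + 16 + 10 = 35
Mona→Judy→Dave: 9 + 17 = 26
Mona→Nora→Dave: 17 + 17 = 34
The minimum is 19.

19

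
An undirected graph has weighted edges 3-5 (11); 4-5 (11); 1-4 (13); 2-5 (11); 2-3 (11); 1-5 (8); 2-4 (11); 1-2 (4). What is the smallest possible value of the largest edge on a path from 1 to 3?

11

Comparing a few candidate routes:
1-2-5-3: max(4, 11, 11) = 11
1-2-3: max(4, 11) = 11
1-2-4-5-3: max(4, 11, 11, 11) = 11
Best route has worst link 11.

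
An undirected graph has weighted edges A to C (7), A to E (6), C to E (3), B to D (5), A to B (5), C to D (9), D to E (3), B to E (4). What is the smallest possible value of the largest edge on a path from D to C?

A few of the D→C routes:
D - E - B - A - C: max(3, 4, 5, 7) = 7
D - E - A - C: max(3, 6, 7) = 7
D - B - E - A - C: max(5, 4, 6, 7) = 7
D - E - C: max(3, 3) = 3
D - B - A - E - C: max(5, 5, 6, 3) = 6
D - B - E - C: max(5, 4, 3) = 5
The minimum achievable maximum is 3.

3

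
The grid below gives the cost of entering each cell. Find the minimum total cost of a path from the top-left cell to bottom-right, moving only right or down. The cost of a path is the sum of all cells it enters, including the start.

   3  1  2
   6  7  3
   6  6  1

Cheapest: r0c0 -> r0c1 -> r0c2 -> r1c2 -> r2c2
  3 + 1 + 2 + 3 + 1 = 10

10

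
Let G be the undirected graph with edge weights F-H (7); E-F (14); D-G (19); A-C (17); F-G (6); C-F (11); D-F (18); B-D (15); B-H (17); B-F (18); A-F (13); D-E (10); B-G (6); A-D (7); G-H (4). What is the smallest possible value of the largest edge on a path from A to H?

13

Some routes from A to H:
A -> D -> E -> F -> H: max(7, 10, 14, 7) = 14
A -> F -> H: max(13, 7) = 13
A -> F -> G -> H: max(13, 6, 4) = 13
A -> D -> E -> F -> G -> H: max(7, 10, 14, 6, 4) = 14
A -> D -> B -> G -> H: max(7, 15, 6, 4) = 15
Smallest bottleneck: 13.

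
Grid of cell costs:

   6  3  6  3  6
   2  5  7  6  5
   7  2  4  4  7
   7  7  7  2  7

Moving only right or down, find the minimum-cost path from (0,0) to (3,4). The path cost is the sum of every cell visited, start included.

32

Take r0c0 -> r1c0 -> r1c1 -> r2c1 -> r2c2 -> r2c3 -> r3c3 -> r3c4 for a total of 6 + 2 + 5 + 2 + 4 + 4 + 2 + 7 = 32.
For comparison, the top-then-right route costs 43.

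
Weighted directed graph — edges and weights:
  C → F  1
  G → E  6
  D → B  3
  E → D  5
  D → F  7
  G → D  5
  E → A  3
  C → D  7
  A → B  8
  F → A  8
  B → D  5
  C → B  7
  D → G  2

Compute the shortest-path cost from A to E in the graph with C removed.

Paths from A to E avoiding C:
A -> B -> D -> G -> E: 8 + 5 + 2 + 6 = 21
The minimum is 21.

21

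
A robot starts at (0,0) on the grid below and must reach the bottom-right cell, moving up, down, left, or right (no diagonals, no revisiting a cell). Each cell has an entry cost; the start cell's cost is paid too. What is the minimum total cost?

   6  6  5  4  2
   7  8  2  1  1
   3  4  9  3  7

Cheapest: [0,0] → [0,1] → [0,2] → [1,2] → [1,3] → [1,4] → [2,4]
  6 + 6 + 5 + 2 + 1 + 1 + 7 = 28

28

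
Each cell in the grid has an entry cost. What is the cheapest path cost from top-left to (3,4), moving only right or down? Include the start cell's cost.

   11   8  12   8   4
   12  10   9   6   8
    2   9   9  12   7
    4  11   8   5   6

One optimal route is r0c0 → r1c0 → r2c0 → r3c0 → r3c1 → r3c2 → r3c3 → r3c4.
Its cost is 11 + 12 + 2 + 4 + 11 + 8 + 5 + 6 = 59.
(Top row then right column would cost 64.)

59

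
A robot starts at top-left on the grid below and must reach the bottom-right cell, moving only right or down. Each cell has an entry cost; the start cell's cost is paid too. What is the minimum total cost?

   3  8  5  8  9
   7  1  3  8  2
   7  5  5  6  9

Cheapest: r0c0→r1c0→r1c1→r1c2→r1c3→r1c4→r2c4
  3 + 7 + 1 + 3 + 8 + 2 + 9 = 33
For comparison, the top-then-right route costs 44.

33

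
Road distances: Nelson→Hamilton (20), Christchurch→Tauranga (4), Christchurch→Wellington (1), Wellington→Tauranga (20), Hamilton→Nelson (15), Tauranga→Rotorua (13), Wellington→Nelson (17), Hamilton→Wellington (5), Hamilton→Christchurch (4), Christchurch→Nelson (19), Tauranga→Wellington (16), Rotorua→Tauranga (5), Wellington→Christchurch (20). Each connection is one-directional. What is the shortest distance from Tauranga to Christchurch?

36

Candidate routes:
Tauranga - Wellington - Nelson - Hamilton - Christchurch: 16 + 17 + 20 + 4 = 57
Tauranga - Wellington - Christchurch: 16 + 20 = 36
Best route has total 36.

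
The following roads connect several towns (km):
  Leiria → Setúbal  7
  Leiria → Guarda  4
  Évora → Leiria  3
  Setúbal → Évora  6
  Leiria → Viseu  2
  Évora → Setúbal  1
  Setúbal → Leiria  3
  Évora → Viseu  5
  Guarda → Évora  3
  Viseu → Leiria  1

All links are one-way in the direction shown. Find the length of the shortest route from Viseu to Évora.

Routes from Viseu to Évora:
Viseu→Leiria→Setúbal→Évora: 1 + 7 + 6 = 14
Viseu→Leiria→Guarda→Évora: 1 + 4 + 3 = 8
Best route has total 8 km.

8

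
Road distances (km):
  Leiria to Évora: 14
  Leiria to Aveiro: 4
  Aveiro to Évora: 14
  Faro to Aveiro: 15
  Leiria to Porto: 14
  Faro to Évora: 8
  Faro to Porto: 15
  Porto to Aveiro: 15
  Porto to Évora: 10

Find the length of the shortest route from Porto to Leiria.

Some routes from Porto to Leiria:
Porto-Évora-Leiria: 10 + 14 = 24
Porto-Leiria: 14
Porto-Évora-Aveiro-Leiria: 10 + 14 + 4 = 28
Porto-Aveiro-Leiria: 15 + 4 = 19
Shortest: 14 km.

14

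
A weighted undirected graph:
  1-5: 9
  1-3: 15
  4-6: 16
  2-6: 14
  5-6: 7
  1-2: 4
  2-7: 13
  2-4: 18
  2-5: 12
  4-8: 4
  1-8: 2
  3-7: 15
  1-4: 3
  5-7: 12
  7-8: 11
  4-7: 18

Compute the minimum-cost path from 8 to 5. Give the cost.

Some routes from 8 to 5:
8 - 1 - 2 - 5: 2 + 4 + 12 = 18
8 - 1 - 5: 2 + 9 = 11
8 - 4 - 1 - 5: 4 + 3 + 9 = 16
Shortest: 11.

11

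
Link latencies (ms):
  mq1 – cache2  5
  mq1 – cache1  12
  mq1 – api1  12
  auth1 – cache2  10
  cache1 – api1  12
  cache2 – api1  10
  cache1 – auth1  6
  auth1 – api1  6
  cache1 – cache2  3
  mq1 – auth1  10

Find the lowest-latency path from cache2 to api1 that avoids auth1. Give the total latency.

10

Paths from cache2 to api1 avoiding auth1:
cache2 → mq1 → api1: 5 + 12 = 17
cache2 → mq1 → cache1 → api1: 5 + 12 + 12 = 29
cache2 → cache1 → api1: 3 + 12 = 15
cache2 → cache1 → mq1 → api1: 3 + 12 + 12 = 27
cache2 → api1: 10
The minimum is 10 ms.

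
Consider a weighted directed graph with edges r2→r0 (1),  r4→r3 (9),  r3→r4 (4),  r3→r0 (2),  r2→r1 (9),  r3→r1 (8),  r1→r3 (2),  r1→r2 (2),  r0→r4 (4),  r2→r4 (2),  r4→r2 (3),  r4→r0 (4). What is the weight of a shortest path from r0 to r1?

Routes from r0 to r1:
r0 - r4 - r2 - r1: 4 + 3 + 9 = 16
r0 - r4 - r3 - r1: 4 + 9 + 8 = 21
Shortest: 16.

16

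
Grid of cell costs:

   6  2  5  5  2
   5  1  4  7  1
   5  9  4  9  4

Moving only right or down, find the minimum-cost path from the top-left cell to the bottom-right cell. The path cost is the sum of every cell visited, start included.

25

One optimal route is r0c0 r0c1 r0c2 r0c3 r0c4 r1c4 r2c4.
Its cost is 6 + 2 + 5 + 5 + 2 + 1 + 4 = 25.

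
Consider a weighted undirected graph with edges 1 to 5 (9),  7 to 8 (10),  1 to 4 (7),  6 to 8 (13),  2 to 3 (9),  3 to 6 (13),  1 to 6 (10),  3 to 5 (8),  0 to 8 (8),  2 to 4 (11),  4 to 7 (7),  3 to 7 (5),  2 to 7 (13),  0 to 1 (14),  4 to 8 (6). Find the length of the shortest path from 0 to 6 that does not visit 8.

24

Some routes from 0 to 6 avoiding 8:
0 → 1 → 5 → 3 → 6: 14 + 9 + 8 + 13 = 44
0 → 1 → 4 → 7 → 3 → 6: 14 + 7 + 7 + 5 + 13 = 46
0 → 1 → 6: 14 + 10 = 24
The minimum is 24.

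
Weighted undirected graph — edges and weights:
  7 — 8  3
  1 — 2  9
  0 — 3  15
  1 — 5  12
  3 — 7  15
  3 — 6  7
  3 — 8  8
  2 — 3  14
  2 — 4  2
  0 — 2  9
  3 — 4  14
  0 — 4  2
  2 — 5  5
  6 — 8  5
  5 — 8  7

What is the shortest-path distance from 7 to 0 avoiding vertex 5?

26

Comparing a few candidate routes:
7 → 8 → 3 → 4 → 0: 3 + 8 + 14 + 2 = 27
7 → 8 → 3 → 0: 3 + 8 + 15 = 26
7 → 8 → 3 → 2 → 4 → 0: 3 + 8 + 14 + 2 + 2 = 29
7 → 8 → 6 → 3 → 0: 3 + 5 + 7 + 15 = 30
7 → 3 → 0: 15 + 15 = 30
7 → 3 → 4 → 0: 15 + 14 + 2 = 31
The minimum is 26.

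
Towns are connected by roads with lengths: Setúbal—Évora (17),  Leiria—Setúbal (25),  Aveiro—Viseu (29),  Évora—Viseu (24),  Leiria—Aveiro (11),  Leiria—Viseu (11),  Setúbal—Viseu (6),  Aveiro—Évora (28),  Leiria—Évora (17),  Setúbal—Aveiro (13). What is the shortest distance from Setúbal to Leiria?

17

A few of the Setúbal→Leiria routes:
Setúbal - Aveiro - Leiria: 13 + 11 = 24
Setúbal - Viseu - Leiria: 6 + 11 = 17
Setúbal - Viseu - Aveiro - Leiria: 6 + 29 + 11 = 46
Setúbal - Évora - Leiria: 17 + 17 = 34
Setúbal - Leiria: 25
Setúbal - Viseu - Évora - Leiria: 6 + 24 + 17 = 47
The minimum is 17.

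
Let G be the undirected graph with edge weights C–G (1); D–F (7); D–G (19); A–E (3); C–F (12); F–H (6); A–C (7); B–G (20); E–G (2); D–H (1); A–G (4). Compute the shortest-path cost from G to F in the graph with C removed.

Routes from G to F avoiding C:
G-D-H-F: 19 + 1 + 6 = 26
G-D-F: 19 + 7 = 26
Shortest: 26.

26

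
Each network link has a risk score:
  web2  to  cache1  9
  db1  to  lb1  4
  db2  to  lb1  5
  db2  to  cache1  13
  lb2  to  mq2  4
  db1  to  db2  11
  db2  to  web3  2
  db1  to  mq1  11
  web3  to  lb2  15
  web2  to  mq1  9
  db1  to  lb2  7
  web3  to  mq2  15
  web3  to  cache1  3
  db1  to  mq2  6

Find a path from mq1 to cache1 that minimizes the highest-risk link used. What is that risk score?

Checking several routes:
mq1 - db1 - lb1 - db2 - web3 - cache1: max(11, 4, 5, 2, 3) = 11
mq1 - db1 - db2 - web3 - cache1: max(11, 11, 2, 3) = 11
mq1 - web2 - cache1: max(9, 9) = 9
Best route has worst link 9.

9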